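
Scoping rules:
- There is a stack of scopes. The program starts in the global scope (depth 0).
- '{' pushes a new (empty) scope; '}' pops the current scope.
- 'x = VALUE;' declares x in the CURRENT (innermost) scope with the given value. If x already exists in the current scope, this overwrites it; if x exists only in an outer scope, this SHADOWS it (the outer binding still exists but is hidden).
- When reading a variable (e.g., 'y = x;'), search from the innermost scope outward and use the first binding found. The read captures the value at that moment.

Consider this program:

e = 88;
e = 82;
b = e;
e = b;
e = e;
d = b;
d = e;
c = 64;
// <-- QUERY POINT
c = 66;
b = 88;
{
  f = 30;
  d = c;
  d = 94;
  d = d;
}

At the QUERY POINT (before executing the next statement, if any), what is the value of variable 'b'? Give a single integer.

Step 1: declare e=88 at depth 0
Step 2: declare e=82 at depth 0
Step 3: declare b=(read e)=82 at depth 0
Step 4: declare e=(read b)=82 at depth 0
Step 5: declare e=(read e)=82 at depth 0
Step 6: declare d=(read b)=82 at depth 0
Step 7: declare d=(read e)=82 at depth 0
Step 8: declare c=64 at depth 0
Visible at query point: b=82 c=64 d=82 e=82

Answer: 82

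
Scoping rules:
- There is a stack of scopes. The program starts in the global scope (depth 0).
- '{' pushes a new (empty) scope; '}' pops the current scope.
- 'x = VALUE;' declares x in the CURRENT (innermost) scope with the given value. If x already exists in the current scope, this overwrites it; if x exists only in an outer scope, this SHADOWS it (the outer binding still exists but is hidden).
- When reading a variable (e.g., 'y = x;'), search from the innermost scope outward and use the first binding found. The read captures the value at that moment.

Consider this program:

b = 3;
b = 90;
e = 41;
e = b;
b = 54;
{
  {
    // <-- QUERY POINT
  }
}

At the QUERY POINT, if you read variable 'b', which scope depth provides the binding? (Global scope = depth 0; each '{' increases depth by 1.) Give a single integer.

Answer: 0

Derivation:
Step 1: declare b=3 at depth 0
Step 2: declare b=90 at depth 0
Step 3: declare e=41 at depth 0
Step 4: declare e=(read b)=90 at depth 0
Step 5: declare b=54 at depth 0
Step 6: enter scope (depth=1)
Step 7: enter scope (depth=2)
Visible at query point: b=54 e=90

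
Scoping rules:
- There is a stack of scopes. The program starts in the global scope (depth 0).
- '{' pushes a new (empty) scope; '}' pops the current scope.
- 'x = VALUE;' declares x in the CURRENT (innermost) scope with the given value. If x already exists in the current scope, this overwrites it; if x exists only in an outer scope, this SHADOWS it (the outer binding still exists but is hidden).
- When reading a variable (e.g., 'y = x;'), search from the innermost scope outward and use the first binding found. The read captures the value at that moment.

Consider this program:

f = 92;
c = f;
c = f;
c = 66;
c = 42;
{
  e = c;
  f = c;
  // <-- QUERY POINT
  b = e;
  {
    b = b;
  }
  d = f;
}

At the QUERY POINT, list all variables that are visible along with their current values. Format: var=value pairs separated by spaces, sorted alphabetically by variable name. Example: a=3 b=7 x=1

Answer: c=42 e=42 f=42

Derivation:
Step 1: declare f=92 at depth 0
Step 2: declare c=(read f)=92 at depth 0
Step 3: declare c=(read f)=92 at depth 0
Step 4: declare c=66 at depth 0
Step 5: declare c=42 at depth 0
Step 6: enter scope (depth=1)
Step 7: declare e=(read c)=42 at depth 1
Step 8: declare f=(read c)=42 at depth 1
Visible at query point: c=42 e=42 f=42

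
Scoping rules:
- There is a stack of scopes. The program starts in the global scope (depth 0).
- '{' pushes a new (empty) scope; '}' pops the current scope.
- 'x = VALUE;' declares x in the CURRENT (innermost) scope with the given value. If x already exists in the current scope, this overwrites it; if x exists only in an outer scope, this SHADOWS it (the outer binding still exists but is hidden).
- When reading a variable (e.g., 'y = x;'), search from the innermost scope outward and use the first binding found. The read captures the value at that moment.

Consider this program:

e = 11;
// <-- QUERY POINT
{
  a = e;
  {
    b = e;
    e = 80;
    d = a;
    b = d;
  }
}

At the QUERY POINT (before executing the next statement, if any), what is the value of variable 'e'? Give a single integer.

Answer: 11

Derivation:
Step 1: declare e=11 at depth 0
Visible at query point: e=11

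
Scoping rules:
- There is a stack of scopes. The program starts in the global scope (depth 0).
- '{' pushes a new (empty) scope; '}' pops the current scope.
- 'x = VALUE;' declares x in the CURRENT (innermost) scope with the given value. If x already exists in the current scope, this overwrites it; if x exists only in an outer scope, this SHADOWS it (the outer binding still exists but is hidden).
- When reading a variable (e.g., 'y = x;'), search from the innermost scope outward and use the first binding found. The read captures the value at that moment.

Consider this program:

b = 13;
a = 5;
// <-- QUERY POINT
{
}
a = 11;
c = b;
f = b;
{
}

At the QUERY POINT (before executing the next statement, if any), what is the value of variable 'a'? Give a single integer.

Step 1: declare b=13 at depth 0
Step 2: declare a=5 at depth 0
Visible at query point: a=5 b=13

Answer: 5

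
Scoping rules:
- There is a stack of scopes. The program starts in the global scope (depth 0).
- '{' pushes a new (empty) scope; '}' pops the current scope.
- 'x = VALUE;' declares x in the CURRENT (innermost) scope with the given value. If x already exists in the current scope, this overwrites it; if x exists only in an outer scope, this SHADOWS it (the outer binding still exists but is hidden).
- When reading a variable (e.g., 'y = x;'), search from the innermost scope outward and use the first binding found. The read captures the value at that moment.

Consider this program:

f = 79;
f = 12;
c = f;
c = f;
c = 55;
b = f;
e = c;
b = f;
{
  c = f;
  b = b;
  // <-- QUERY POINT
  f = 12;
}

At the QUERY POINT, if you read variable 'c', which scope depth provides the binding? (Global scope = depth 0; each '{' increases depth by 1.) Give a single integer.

Step 1: declare f=79 at depth 0
Step 2: declare f=12 at depth 0
Step 3: declare c=(read f)=12 at depth 0
Step 4: declare c=(read f)=12 at depth 0
Step 5: declare c=55 at depth 0
Step 6: declare b=(read f)=12 at depth 0
Step 7: declare e=(read c)=55 at depth 0
Step 8: declare b=(read f)=12 at depth 0
Step 9: enter scope (depth=1)
Step 10: declare c=(read f)=12 at depth 1
Step 11: declare b=(read b)=12 at depth 1
Visible at query point: b=12 c=12 e=55 f=12

Answer: 1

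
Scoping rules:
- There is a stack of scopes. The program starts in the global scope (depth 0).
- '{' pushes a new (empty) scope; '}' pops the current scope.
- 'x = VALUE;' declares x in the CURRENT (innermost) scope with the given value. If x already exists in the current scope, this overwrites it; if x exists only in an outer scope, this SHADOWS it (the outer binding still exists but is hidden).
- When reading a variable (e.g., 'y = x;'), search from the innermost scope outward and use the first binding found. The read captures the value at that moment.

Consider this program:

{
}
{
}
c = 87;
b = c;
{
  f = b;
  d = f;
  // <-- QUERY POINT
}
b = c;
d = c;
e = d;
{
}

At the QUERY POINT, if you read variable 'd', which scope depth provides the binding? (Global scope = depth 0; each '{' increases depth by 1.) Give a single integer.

Answer: 1

Derivation:
Step 1: enter scope (depth=1)
Step 2: exit scope (depth=0)
Step 3: enter scope (depth=1)
Step 4: exit scope (depth=0)
Step 5: declare c=87 at depth 0
Step 6: declare b=(read c)=87 at depth 0
Step 7: enter scope (depth=1)
Step 8: declare f=(read b)=87 at depth 1
Step 9: declare d=(read f)=87 at depth 1
Visible at query point: b=87 c=87 d=87 f=87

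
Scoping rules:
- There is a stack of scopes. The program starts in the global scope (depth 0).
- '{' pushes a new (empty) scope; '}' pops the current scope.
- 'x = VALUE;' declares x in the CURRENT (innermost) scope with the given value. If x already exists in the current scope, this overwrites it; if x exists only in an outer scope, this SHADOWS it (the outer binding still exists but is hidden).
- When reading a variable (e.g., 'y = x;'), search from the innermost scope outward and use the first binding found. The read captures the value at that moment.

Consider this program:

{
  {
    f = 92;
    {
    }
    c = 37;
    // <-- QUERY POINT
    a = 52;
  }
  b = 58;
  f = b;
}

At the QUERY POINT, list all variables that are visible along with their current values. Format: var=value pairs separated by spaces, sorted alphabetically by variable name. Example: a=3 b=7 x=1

Answer: c=37 f=92

Derivation:
Step 1: enter scope (depth=1)
Step 2: enter scope (depth=2)
Step 3: declare f=92 at depth 2
Step 4: enter scope (depth=3)
Step 5: exit scope (depth=2)
Step 6: declare c=37 at depth 2
Visible at query point: c=37 f=92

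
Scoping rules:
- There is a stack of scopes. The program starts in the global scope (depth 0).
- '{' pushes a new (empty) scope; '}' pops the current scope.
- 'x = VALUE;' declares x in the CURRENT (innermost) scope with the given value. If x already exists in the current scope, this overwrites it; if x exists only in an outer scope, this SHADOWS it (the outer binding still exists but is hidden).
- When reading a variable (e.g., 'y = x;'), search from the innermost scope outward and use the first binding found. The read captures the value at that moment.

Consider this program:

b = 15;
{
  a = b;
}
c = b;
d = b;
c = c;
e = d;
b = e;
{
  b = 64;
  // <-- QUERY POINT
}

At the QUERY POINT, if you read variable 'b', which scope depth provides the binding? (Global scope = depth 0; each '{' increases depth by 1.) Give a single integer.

Answer: 1

Derivation:
Step 1: declare b=15 at depth 0
Step 2: enter scope (depth=1)
Step 3: declare a=(read b)=15 at depth 1
Step 4: exit scope (depth=0)
Step 5: declare c=(read b)=15 at depth 0
Step 6: declare d=(read b)=15 at depth 0
Step 7: declare c=(read c)=15 at depth 0
Step 8: declare e=(read d)=15 at depth 0
Step 9: declare b=(read e)=15 at depth 0
Step 10: enter scope (depth=1)
Step 11: declare b=64 at depth 1
Visible at query point: b=64 c=15 d=15 e=15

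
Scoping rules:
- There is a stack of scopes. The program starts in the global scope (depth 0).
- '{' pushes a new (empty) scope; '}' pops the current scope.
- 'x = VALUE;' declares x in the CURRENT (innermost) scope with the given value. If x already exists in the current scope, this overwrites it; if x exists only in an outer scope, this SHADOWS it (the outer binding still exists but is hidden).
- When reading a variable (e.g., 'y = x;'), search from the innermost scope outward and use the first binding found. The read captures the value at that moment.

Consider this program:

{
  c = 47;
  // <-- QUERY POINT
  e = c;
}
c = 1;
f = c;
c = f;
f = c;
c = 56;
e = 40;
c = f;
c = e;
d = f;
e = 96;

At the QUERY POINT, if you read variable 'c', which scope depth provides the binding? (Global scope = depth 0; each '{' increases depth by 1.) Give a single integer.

Answer: 1

Derivation:
Step 1: enter scope (depth=1)
Step 2: declare c=47 at depth 1
Visible at query point: c=47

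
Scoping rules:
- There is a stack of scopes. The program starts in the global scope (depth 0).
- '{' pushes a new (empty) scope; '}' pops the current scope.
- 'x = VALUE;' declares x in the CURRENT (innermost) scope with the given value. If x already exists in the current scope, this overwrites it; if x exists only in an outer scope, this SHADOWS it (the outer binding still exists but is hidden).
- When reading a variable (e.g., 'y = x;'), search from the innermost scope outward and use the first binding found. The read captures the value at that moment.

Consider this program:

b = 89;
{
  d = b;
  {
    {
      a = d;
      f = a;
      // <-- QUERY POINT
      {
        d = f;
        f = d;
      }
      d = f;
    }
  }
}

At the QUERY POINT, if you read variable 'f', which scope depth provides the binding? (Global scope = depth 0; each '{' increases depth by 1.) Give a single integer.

Step 1: declare b=89 at depth 0
Step 2: enter scope (depth=1)
Step 3: declare d=(read b)=89 at depth 1
Step 4: enter scope (depth=2)
Step 5: enter scope (depth=3)
Step 6: declare a=(read d)=89 at depth 3
Step 7: declare f=(read a)=89 at depth 3
Visible at query point: a=89 b=89 d=89 f=89

Answer: 3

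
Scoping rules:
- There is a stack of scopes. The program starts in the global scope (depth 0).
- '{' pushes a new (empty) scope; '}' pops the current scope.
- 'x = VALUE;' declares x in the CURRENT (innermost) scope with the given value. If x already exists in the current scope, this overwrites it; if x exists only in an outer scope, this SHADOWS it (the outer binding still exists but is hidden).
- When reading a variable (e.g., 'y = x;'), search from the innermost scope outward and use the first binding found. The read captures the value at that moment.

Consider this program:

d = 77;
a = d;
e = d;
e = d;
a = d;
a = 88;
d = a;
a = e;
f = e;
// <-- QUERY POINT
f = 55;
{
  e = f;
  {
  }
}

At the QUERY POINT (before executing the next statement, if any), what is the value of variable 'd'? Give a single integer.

Step 1: declare d=77 at depth 0
Step 2: declare a=(read d)=77 at depth 0
Step 3: declare e=(read d)=77 at depth 0
Step 4: declare e=(read d)=77 at depth 0
Step 5: declare a=(read d)=77 at depth 0
Step 6: declare a=88 at depth 0
Step 7: declare d=(read a)=88 at depth 0
Step 8: declare a=(read e)=77 at depth 0
Step 9: declare f=(read e)=77 at depth 0
Visible at query point: a=77 d=88 e=77 f=77

Answer: 88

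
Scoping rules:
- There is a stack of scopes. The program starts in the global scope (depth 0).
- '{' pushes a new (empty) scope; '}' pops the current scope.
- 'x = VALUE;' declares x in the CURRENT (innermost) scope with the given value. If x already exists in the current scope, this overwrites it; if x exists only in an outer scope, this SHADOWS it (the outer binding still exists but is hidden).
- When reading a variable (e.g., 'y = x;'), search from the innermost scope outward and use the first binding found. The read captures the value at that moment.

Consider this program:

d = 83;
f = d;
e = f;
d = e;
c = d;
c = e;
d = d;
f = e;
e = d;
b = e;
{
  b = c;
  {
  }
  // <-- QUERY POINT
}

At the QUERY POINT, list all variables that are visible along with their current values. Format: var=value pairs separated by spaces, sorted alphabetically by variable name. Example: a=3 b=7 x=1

Step 1: declare d=83 at depth 0
Step 2: declare f=(read d)=83 at depth 0
Step 3: declare e=(read f)=83 at depth 0
Step 4: declare d=(read e)=83 at depth 0
Step 5: declare c=(read d)=83 at depth 0
Step 6: declare c=(read e)=83 at depth 0
Step 7: declare d=(read d)=83 at depth 0
Step 8: declare f=(read e)=83 at depth 0
Step 9: declare e=(read d)=83 at depth 0
Step 10: declare b=(read e)=83 at depth 0
Step 11: enter scope (depth=1)
Step 12: declare b=(read c)=83 at depth 1
Step 13: enter scope (depth=2)
Step 14: exit scope (depth=1)
Visible at query point: b=83 c=83 d=83 e=83 f=83

Answer: b=83 c=83 d=83 e=83 f=83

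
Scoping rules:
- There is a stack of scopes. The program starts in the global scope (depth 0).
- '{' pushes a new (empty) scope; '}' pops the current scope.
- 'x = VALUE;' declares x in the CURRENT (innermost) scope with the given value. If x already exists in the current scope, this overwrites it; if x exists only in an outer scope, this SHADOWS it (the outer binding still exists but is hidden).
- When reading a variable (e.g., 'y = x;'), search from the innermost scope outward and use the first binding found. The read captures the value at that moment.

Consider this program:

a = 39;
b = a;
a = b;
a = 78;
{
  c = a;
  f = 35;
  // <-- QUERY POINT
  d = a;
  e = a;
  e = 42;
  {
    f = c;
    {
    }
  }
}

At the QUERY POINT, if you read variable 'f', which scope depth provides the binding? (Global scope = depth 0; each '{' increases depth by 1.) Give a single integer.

Step 1: declare a=39 at depth 0
Step 2: declare b=(read a)=39 at depth 0
Step 3: declare a=(read b)=39 at depth 0
Step 4: declare a=78 at depth 0
Step 5: enter scope (depth=1)
Step 6: declare c=(read a)=78 at depth 1
Step 7: declare f=35 at depth 1
Visible at query point: a=78 b=39 c=78 f=35

Answer: 1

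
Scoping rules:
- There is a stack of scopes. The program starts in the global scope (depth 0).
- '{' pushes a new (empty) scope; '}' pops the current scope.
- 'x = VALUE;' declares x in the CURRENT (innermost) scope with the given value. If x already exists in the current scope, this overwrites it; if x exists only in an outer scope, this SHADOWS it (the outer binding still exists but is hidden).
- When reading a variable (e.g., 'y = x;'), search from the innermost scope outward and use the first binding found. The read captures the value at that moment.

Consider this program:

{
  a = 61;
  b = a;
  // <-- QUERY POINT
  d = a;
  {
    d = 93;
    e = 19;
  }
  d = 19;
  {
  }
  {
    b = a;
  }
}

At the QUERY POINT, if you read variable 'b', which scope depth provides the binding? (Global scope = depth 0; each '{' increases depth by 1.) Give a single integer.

Step 1: enter scope (depth=1)
Step 2: declare a=61 at depth 1
Step 3: declare b=(read a)=61 at depth 1
Visible at query point: a=61 b=61

Answer: 1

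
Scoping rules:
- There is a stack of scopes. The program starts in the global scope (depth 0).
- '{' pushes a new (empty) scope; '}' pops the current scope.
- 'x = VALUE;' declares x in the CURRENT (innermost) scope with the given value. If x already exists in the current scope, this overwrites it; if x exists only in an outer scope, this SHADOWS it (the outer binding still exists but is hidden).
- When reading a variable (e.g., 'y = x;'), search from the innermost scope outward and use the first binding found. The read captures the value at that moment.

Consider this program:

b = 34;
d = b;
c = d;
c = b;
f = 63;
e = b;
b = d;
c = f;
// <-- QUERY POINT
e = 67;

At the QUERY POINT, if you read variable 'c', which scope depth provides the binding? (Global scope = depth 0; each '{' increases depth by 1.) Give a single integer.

Answer: 0

Derivation:
Step 1: declare b=34 at depth 0
Step 2: declare d=(read b)=34 at depth 0
Step 3: declare c=(read d)=34 at depth 0
Step 4: declare c=(read b)=34 at depth 0
Step 5: declare f=63 at depth 0
Step 6: declare e=(read b)=34 at depth 0
Step 7: declare b=(read d)=34 at depth 0
Step 8: declare c=(read f)=63 at depth 0
Visible at query point: b=34 c=63 d=34 e=34 f=63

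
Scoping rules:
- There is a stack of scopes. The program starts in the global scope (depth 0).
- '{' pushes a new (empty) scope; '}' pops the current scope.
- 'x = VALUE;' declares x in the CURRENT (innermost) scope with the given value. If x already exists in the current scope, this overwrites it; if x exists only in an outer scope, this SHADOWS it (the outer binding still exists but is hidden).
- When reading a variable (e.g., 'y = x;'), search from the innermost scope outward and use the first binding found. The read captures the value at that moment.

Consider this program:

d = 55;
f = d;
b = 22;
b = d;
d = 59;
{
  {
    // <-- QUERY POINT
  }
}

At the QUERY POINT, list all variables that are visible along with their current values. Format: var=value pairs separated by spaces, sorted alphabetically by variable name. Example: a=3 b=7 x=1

Answer: b=55 d=59 f=55

Derivation:
Step 1: declare d=55 at depth 0
Step 2: declare f=(read d)=55 at depth 0
Step 3: declare b=22 at depth 0
Step 4: declare b=(read d)=55 at depth 0
Step 5: declare d=59 at depth 0
Step 6: enter scope (depth=1)
Step 7: enter scope (depth=2)
Visible at query point: b=55 d=59 f=55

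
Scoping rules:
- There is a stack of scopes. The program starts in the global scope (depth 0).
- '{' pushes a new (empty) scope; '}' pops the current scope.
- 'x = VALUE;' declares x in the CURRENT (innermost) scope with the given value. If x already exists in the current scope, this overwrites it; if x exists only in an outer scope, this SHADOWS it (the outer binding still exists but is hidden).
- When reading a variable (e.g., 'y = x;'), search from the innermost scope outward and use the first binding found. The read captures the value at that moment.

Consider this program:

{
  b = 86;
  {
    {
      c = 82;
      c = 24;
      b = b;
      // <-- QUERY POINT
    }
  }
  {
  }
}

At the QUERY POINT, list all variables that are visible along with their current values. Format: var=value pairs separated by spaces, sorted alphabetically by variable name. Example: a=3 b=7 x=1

Step 1: enter scope (depth=1)
Step 2: declare b=86 at depth 1
Step 3: enter scope (depth=2)
Step 4: enter scope (depth=3)
Step 5: declare c=82 at depth 3
Step 6: declare c=24 at depth 3
Step 7: declare b=(read b)=86 at depth 3
Visible at query point: b=86 c=24

Answer: b=86 c=24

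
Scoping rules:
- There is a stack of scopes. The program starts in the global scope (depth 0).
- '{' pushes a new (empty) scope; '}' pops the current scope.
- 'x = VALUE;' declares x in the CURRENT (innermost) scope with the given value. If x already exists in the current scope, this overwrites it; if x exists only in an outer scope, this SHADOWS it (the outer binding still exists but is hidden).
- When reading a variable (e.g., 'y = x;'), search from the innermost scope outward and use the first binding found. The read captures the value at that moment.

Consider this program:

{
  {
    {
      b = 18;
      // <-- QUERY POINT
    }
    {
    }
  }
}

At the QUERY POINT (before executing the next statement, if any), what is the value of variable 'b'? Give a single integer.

Answer: 18

Derivation:
Step 1: enter scope (depth=1)
Step 2: enter scope (depth=2)
Step 3: enter scope (depth=3)
Step 4: declare b=18 at depth 3
Visible at query point: b=18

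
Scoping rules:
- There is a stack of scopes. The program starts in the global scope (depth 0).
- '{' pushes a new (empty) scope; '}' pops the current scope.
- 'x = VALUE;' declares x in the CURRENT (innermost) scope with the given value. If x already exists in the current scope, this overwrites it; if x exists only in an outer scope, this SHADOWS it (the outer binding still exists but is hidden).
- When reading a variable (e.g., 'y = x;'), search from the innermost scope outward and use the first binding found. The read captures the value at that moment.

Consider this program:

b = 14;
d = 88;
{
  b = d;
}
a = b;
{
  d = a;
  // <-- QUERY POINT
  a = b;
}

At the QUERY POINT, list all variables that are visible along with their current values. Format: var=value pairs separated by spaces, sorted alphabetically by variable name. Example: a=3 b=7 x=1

Step 1: declare b=14 at depth 0
Step 2: declare d=88 at depth 0
Step 3: enter scope (depth=1)
Step 4: declare b=(read d)=88 at depth 1
Step 5: exit scope (depth=0)
Step 6: declare a=(read b)=14 at depth 0
Step 7: enter scope (depth=1)
Step 8: declare d=(read a)=14 at depth 1
Visible at query point: a=14 b=14 d=14

Answer: a=14 b=14 d=14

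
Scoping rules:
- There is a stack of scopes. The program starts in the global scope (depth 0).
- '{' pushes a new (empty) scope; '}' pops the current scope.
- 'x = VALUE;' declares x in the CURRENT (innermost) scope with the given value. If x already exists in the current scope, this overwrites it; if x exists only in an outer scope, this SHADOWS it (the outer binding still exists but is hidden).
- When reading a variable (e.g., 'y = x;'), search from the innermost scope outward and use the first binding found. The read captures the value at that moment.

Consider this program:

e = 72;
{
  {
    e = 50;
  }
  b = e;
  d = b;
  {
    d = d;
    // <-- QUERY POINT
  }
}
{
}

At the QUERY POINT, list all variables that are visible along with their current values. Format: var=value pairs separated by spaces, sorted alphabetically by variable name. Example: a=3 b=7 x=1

Step 1: declare e=72 at depth 0
Step 2: enter scope (depth=1)
Step 3: enter scope (depth=2)
Step 4: declare e=50 at depth 2
Step 5: exit scope (depth=1)
Step 6: declare b=(read e)=72 at depth 1
Step 7: declare d=(read b)=72 at depth 1
Step 8: enter scope (depth=2)
Step 9: declare d=(read d)=72 at depth 2
Visible at query point: b=72 d=72 e=72

Answer: b=72 d=72 e=72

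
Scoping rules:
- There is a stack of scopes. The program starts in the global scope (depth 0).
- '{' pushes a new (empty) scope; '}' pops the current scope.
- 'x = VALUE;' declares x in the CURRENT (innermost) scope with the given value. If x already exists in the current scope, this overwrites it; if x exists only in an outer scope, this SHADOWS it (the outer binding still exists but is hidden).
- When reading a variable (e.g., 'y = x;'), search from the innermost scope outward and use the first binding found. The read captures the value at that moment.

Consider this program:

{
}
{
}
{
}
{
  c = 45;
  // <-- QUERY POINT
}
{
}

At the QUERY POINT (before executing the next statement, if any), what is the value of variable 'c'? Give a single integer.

Step 1: enter scope (depth=1)
Step 2: exit scope (depth=0)
Step 3: enter scope (depth=1)
Step 4: exit scope (depth=0)
Step 5: enter scope (depth=1)
Step 6: exit scope (depth=0)
Step 7: enter scope (depth=1)
Step 8: declare c=45 at depth 1
Visible at query point: c=45

Answer: 45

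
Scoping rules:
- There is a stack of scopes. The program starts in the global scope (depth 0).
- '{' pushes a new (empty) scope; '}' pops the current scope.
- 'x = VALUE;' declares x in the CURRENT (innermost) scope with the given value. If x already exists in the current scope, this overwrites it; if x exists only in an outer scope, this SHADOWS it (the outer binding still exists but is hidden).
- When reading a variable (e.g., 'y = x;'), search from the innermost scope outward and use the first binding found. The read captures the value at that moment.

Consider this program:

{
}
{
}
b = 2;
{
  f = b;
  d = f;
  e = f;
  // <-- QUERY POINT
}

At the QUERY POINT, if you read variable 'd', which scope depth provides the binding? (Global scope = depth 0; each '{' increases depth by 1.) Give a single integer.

Answer: 1

Derivation:
Step 1: enter scope (depth=1)
Step 2: exit scope (depth=0)
Step 3: enter scope (depth=1)
Step 4: exit scope (depth=0)
Step 5: declare b=2 at depth 0
Step 6: enter scope (depth=1)
Step 7: declare f=(read b)=2 at depth 1
Step 8: declare d=(read f)=2 at depth 1
Step 9: declare e=(read f)=2 at depth 1
Visible at query point: b=2 d=2 e=2 f=2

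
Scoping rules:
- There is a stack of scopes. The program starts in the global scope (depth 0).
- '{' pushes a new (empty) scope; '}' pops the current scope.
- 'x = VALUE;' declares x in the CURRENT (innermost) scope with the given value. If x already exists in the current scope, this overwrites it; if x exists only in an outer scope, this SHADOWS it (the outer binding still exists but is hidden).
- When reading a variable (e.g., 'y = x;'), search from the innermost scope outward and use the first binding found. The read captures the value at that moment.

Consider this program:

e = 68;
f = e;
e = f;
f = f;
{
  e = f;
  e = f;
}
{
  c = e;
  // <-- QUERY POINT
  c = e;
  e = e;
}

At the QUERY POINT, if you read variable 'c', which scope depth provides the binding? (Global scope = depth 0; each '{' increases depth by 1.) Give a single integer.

Answer: 1

Derivation:
Step 1: declare e=68 at depth 0
Step 2: declare f=(read e)=68 at depth 0
Step 3: declare e=(read f)=68 at depth 0
Step 4: declare f=(read f)=68 at depth 0
Step 5: enter scope (depth=1)
Step 6: declare e=(read f)=68 at depth 1
Step 7: declare e=(read f)=68 at depth 1
Step 8: exit scope (depth=0)
Step 9: enter scope (depth=1)
Step 10: declare c=(read e)=68 at depth 1
Visible at query point: c=68 e=68 f=68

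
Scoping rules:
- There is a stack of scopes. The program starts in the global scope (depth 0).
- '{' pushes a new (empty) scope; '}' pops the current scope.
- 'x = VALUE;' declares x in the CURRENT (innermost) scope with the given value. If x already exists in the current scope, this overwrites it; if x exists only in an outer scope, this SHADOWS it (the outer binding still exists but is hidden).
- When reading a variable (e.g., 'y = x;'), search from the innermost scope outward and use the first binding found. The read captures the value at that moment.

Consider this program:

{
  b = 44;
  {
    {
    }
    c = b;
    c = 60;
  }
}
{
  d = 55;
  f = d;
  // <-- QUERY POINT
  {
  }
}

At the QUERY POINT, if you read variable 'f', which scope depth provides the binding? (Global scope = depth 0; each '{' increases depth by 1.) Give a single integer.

Answer: 1

Derivation:
Step 1: enter scope (depth=1)
Step 2: declare b=44 at depth 1
Step 3: enter scope (depth=2)
Step 4: enter scope (depth=3)
Step 5: exit scope (depth=2)
Step 6: declare c=(read b)=44 at depth 2
Step 7: declare c=60 at depth 2
Step 8: exit scope (depth=1)
Step 9: exit scope (depth=0)
Step 10: enter scope (depth=1)
Step 11: declare d=55 at depth 1
Step 12: declare f=(read d)=55 at depth 1
Visible at query point: d=55 f=55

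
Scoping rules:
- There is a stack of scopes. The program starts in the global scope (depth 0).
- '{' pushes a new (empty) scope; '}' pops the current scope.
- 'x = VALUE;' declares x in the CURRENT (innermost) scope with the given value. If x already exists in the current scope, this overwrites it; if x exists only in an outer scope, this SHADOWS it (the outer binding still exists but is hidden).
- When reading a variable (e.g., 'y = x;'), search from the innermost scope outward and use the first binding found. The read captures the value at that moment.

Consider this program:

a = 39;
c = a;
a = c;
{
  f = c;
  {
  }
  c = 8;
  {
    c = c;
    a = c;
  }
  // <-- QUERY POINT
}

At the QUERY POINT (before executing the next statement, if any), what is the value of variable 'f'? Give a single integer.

Step 1: declare a=39 at depth 0
Step 2: declare c=(read a)=39 at depth 0
Step 3: declare a=(read c)=39 at depth 0
Step 4: enter scope (depth=1)
Step 5: declare f=(read c)=39 at depth 1
Step 6: enter scope (depth=2)
Step 7: exit scope (depth=1)
Step 8: declare c=8 at depth 1
Step 9: enter scope (depth=2)
Step 10: declare c=(read c)=8 at depth 2
Step 11: declare a=(read c)=8 at depth 2
Step 12: exit scope (depth=1)
Visible at query point: a=39 c=8 f=39

Answer: 39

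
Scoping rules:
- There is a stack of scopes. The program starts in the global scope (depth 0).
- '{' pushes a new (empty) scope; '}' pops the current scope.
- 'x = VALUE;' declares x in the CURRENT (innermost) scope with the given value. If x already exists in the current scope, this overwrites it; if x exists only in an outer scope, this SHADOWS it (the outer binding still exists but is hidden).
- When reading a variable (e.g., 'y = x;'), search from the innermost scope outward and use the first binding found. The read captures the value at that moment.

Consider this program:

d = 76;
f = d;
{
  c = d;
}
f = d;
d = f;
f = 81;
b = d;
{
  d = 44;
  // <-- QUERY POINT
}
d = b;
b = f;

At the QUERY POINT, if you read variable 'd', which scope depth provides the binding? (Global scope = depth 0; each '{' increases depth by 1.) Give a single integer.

Answer: 1

Derivation:
Step 1: declare d=76 at depth 0
Step 2: declare f=(read d)=76 at depth 0
Step 3: enter scope (depth=1)
Step 4: declare c=(read d)=76 at depth 1
Step 5: exit scope (depth=0)
Step 6: declare f=(read d)=76 at depth 0
Step 7: declare d=(read f)=76 at depth 0
Step 8: declare f=81 at depth 0
Step 9: declare b=(read d)=76 at depth 0
Step 10: enter scope (depth=1)
Step 11: declare d=44 at depth 1
Visible at query point: b=76 d=44 f=81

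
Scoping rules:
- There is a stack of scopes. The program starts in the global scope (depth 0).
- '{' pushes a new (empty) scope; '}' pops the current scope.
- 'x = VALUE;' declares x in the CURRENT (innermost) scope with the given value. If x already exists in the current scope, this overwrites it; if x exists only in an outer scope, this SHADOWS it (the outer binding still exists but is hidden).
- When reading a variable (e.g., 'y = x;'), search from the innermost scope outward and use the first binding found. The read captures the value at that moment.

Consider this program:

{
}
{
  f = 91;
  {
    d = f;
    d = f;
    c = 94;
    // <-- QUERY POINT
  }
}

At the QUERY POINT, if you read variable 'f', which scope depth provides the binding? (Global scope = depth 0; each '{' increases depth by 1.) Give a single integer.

Answer: 1

Derivation:
Step 1: enter scope (depth=1)
Step 2: exit scope (depth=0)
Step 3: enter scope (depth=1)
Step 4: declare f=91 at depth 1
Step 5: enter scope (depth=2)
Step 6: declare d=(read f)=91 at depth 2
Step 7: declare d=(read f)=91 at depth 2
Step 8: declare c=94 at depth 2
Visible at query point: c=94 d=91 f=91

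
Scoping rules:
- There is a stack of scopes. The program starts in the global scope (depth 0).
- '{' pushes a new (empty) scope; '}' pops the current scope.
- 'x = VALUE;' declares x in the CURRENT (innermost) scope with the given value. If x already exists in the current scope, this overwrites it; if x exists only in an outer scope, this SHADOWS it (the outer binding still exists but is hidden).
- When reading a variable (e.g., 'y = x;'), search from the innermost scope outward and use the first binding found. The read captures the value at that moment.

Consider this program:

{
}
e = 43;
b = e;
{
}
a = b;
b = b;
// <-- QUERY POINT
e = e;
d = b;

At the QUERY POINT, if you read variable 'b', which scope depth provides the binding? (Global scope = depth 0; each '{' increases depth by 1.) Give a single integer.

Answer: 0

Derivation:
Step 1: enter scope (depth=1)
Step 2: exit scope (depth=0)
Step 3: declare e=43 at depth 0
Step 4: declare b=(read e)=43 at depth 0
Step 5: enter scope (depth=1)
Step 6: exit scope (depth=0)
Step 7: declare a=(read b)=43 at depth 0
Step 8: declare b=(read b)=43 at depth 0
Visible at query point: a=43 b=43 e=43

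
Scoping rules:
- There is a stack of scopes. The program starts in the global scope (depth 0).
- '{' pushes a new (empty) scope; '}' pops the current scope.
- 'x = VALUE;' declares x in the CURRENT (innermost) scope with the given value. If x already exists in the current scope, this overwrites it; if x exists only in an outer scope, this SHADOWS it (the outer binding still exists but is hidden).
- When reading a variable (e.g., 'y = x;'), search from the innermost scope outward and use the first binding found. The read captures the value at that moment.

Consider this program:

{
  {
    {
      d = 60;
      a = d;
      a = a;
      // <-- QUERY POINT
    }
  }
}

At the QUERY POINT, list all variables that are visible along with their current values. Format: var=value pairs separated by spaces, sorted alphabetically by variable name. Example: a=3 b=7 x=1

Step 1: enter scope (depth=1)
Step 2: enter scope (depth=2)
Step 3: enter scope (depth=3)
Step 4: declare d=60 at depth 3
Step 5: declare a=(read d)=60 at depth 3
Step 6: declare a=(read a)=60 at depth 3
Visible at query point: a=60 d=60

Answer: a=60 d=60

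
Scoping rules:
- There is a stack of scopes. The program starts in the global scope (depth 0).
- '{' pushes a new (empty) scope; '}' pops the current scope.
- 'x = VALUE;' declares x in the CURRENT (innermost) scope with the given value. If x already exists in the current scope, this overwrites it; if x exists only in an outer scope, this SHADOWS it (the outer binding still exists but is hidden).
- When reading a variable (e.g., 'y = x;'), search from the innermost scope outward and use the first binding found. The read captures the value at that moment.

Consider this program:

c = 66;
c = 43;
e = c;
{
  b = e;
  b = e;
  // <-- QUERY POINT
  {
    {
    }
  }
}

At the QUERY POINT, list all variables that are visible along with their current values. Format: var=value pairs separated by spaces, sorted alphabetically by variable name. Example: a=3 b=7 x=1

Step 1: declare c=66 at depth 0
Step 2: declare c=43 at depth 0
Step 3: declare e=(read c)=43 at depth 0
Step 4: enter scope (depth=1)
Step 5: declare b=(read e)=43 at depth 1
Step 6: declare b=(read e)=43 at depth 1
Visible at query point: b=43 c=43 e=43

Answer: b=43 c=43 e=43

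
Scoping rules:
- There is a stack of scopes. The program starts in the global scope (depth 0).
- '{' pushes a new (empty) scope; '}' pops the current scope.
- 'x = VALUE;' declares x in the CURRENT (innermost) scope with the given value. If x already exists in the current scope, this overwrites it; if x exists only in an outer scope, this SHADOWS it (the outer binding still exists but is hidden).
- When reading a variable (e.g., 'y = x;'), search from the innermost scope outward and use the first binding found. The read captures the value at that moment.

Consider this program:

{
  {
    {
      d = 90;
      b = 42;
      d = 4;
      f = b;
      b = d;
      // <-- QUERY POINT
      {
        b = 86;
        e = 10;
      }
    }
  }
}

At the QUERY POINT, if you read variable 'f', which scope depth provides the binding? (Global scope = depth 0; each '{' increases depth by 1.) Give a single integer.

Answer: 3

Derivation:
Step 1: enter scope (depth=1)
Step 2: enter scope (depth=2)
Step 3: enter scope (depth=3)
Step 4: declare d=90 at depth 3
Step 5: declare b=42 at depth 3
Step 6: declare d=4 at depth 3
Step 7: declare f=(read b)=42 at depth 3
Step 8: declare b=(read d)=4 at depth 3
Visible at query point: b=4 d=4 f=42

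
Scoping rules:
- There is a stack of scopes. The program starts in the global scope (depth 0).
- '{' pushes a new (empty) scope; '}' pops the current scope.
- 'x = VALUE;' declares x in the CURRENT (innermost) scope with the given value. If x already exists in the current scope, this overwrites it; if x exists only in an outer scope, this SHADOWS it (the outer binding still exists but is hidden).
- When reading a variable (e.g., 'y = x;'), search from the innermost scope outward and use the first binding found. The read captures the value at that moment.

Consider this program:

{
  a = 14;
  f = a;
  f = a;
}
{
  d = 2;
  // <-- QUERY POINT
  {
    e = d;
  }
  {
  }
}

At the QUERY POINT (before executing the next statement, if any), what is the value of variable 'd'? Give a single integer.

Step 1: enter scope (depth=1)
Step 2: declare a=14 at depth 1
Step 3: declare f=(read a)=14 at depth 1
Step 4: declare f=(read a)=14 at depth 1
Step 5: exit scope (depth=0)
Step 6: enter scope (depth=1)
Step 7: declare d=2 at depth 1
Visible at query point: d=2

Answer: 2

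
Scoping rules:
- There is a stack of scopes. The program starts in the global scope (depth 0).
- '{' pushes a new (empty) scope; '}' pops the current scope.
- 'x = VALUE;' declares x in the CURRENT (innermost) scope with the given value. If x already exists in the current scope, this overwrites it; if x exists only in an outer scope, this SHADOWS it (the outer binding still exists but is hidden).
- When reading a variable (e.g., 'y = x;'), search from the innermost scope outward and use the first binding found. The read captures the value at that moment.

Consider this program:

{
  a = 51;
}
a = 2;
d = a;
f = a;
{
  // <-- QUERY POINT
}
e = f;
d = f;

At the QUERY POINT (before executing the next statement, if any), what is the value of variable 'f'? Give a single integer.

Answer: 2

Derivation:
Step 1: enter scope (depth=1)
Step 2: declare a=51 at depth 1
Step 3: exit scope (depth=0)
Step 4: declare a=2 at depth 0
Step 5: declare d=(read a)=2 at depth 0
Step 6: declare f=(read a)=2 at depth 0
Step 7: enter scope (depth=1)
Visible at query point: a=2 d=2 f=2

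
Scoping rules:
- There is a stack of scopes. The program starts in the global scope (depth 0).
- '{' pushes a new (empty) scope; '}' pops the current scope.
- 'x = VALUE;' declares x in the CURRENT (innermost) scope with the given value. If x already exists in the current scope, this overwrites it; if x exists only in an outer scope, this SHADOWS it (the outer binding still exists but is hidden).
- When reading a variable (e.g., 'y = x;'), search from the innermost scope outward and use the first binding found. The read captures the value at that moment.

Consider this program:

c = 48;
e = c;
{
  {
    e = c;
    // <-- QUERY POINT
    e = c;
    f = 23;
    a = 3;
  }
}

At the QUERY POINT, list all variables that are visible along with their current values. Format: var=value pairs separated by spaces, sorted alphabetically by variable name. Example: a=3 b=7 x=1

Answer: c=48 e=48

Derivation:
Step 1: declare c=48 at depth 0
Step 2: declare e=(read c)=48 at depth 0
Step 3: enter scope (depth=1)
Step 4: enter scope (depth=2)
Step 5: declare e=(read c)=48 at depth 2
Visible at query point: c=48 e=48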